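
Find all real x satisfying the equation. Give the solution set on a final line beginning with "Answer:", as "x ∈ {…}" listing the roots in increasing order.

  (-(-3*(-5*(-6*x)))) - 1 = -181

Step 1. [(-(-3*(-5*(-6*x)))) - 1 = -181] add 1: x sits inside (… - 1), so sub: -(-3*(-5*(-6*x))) = -180.
Step 2. [-(-3*(-5*(-6*x))) = -180] flip signs both sides. So neg: -3*(-5*(-6*x)) = 180.
Step 3. [-3*(-5*(-6*x)) = 180] LHS = -3·(…); ÷-3 both sides ⇒ div: -5*(-6*x) = -60.
Step 4. [-5*(-6*x) = -60] divide by the outer -5 ⇒ div: -6*x = 12.
Step 5. [-6*x = 12] LHS = -6·(…); ÷-6 both sides ⇒ div: x = -2.

Answer: x ∈ {-2}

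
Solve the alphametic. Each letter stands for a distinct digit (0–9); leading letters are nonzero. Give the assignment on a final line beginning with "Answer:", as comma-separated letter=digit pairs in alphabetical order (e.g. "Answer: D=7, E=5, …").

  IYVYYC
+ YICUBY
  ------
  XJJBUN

Step 1. [col 1: C + Y ≡ N (mod 10)] no forcing yet in column 1 (carry-in 0); N=3 is free and consistent — try it ⇒ N=3.
Step 2. [col 1: C + Y ≡ N (mod 10)] column 1 (C + Y ≡ N (mod 10), carry-in 0) doesn't pin Y yet; pick Y=4 and continue, so Y=4.
Step 3. [col 1: C + Y ≡ N (mod 10)] in column 1 we have C+Y≡N with carry-in 0; given Y=4, N=3 and digits 3,4 already taken and all letters distinct, that pins C to 9 ⇒ C=9.
Step 4. [col 2: Y + B ≡ U (mod 10)] no forcing yet in column 2 (carry-in 1); U=0 is free and consistent — try it ⇒ U=0.
Step 5. [col 2: Y + B ≡ U (mod 10)] from column 2 (Y=4, U=0, carry-in 1, digits 0,3,4,9 already taken and all letters distinct): B must equal 5, so B=5.
Step 6. [col 4: V + C ≡ J (mod 10)] column 4 (V + C ≡ J (mod 10), carry-in 0) doesn't pin J yet; pick J=7 and continue ⇒ J=7.
Step 7. [col 4: V + C ≡ J (mod 10)] from column 4 (C=9, J=7, carry-in 0, digits 0,3,4,5,7,9 already taken and all letters distinct): V must equal 8. So V=8.
Step 8. [col 5: Y + I ≡ J (mod 10)] from column 5 (Y=4, J=7, carry-in 1, digits 0,3,4,5,7,8,9 already taken and all letters distinct): I must equal 2, so I=2.
Step 9. [col 6: I + Y ≡ X (mod 10)] in column 6 we have I+Y≡X with carry-in 0; given I=2, Y=4 and digits 0,2,3,4,5,7,8,9 already taken and all letters distinct, that pins X to 6 ⇒ X=6.

Answer: B=5, C=9, I=2, J=7, N=3, U=0, V=8, X=6, Y=4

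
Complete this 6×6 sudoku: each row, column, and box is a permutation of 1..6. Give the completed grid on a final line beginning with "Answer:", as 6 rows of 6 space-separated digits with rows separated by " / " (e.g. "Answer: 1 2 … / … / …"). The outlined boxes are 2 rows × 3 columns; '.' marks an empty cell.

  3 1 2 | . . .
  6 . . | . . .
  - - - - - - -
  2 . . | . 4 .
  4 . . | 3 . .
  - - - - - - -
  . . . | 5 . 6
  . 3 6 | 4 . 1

Step 1. [r3c6∈{5}] r3c6 has the single candidate 5, so r3c6=5.
Step 2. [r2c6∈{2,3,4}] across col 6, 3 lands solely at r2c6, so r2c6=3.
Step 3. [r6c5∈{2}] r6c5 has the single candidate 2. So r6c5=2.
Step 4. [r1c4∈{6}] r1c4 has the single candidate 6 ⇒ r1c4=6.
Step 5. [r3c4∈{1}] r3c4's peers cover all but 1. So r3c4=1.
Step 6. [r4c3∈{1,5}] row 4 places 1 nowhere but r4c3 ⇒ r4c3=1.
Step 7. [r2c3∈{4,5}] r2c3 is the only open cell in col 3 admitting 5 ⇒ r2c3=5.
Step 8. [r4c5∈{6}] r4c5 has the single candidate 6 ⇒ r4c5=6.
Step 9. [r5c3∈{4}] r5c3 has the single candidate 4 ⇒ r5c3=4.
Step 10. [r5c1∈{1}] only 1 remains possible at r5c1 ⇒ r5c1=1.
Step 11. [r5c2∈{2}] nothing but 2 survives at r5c2, so r5c2=2.
Step 12. [r1c6∈{4}] nothing but 4 survives at r1c6 ⇒ r1c6=4.
Step 13. [r1c5∈{5}] r1c5's peers cover all but 5 ⇒ r1c5=5.
Step 14. [r6c1∈{5}] r6c1 is down to just 5. So r6c1=5.
Step 15. [r4c2∈{5}] r4c2's peers cover all but 5. So r4c2=5.
Step 16. [r2c2∈{4}] nothing but 4 survives at r2c2 ⇒ r2c2=4.
Step 17. [r5c5∈{3}] r5c5 has the single candidate 3. So r5c5=3.
Step 18. [r3c2∈{6}] only 6 remains possible at r3c2, so r3c2=6.
Step 19. [r2c4∈{2}] nothing but 2 survives at r2c4 ⇒ r2c4=2.
Step 20. [r3c3∈{3}] r3c3 is down to just 3. So r3c3=3.
Step 21. [r2c5∈{1}] r2c5 has the single candidate 1 ⇒ r2c5=1.
Step 22. [r4c6∈{2}] r4c6 is down to just 2. So r4c6=2.

Answer: 3 1 2 6 5 4 / 6 4 5 2 1 3 / 2 6 3 1 4 5 / 4 5 1 3 6 2 / 1 2 4 5 3 6 / 5 3 6 4 2 1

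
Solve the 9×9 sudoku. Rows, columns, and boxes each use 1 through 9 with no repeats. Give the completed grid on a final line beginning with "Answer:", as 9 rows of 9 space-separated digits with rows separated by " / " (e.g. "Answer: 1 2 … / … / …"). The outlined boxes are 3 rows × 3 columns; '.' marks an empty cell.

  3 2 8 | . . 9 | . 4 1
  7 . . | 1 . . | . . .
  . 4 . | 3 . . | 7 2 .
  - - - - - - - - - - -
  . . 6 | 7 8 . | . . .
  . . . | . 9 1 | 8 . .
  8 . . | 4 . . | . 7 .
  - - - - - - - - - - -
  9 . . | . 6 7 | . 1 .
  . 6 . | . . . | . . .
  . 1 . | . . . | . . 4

Step 1. [r3c5∈{5}] r3c5's peers cover all but 5, so r3c5=5.
Step 2. [r1c7∈{5,6}] 5 has one home in row 1: r1c7 ⇒ r1c7=5.
Step 3. [r7c3∈{2,3,4,5}] r7c3 is the only open cell in row 7 admitting 4 ⇒ r7c3=4.
Step 4. [r8c9∈{2,3,5,7,8,9}] 7 has one home in col 9: r8c9 ⇒ r8c9=7.
Step 5. [r4c7∈{1,2,3,4,9}] col 7 places 4 nowhere but r4c7. So r4c7=4.
Step 6. [r6c7∈{1,2,3,6,9}] col 7 places 1 nowhere but r6c7. So r6c7=1.
Step 7. [r9c3∈{2,3,5,7}] row 9 places 7 nowhere but r9c3, so r9c3=7.
Step 8. [r7c2∈{3,5,8}] 8 has one home in col 2: r7c2. So r7c2=8.
Step 9. [r8c3∈{2,3,5}] 3 has one home in box 7: r8c3, so r8c3=3.
Step 10. [r1c4∈{6}] r1c4 is down to just 6 ⇒ r1c4=6.
Step 11. [r6c6∈{2,3,5,6}] 6 has one home in col 6: r6c6 ⇒ r6c6=6.
Step 12. [r3c6∈{8}] only 8 remains possible at r3c6 ⇒ r3c6=8.
Step 13. [r2c9∈{3,6,8,9}] col 9 places 8 nowhere but r2c9, so r2c9=8.
Step 14. [r4c1∈{1,2,5}] row 4 places 1 nowhere but r4c1. So r4c1=1.
Step 15. [r5c2∈{3,5,7}] across row 5, 7 lands solely at r5c2, so r5c2=7.
Step 16. [r8c5∈{1,2,4}] 1 has one home in row 8: r8c5, so r8c5=1.
Step 17. [r8c6∈{2,4,5}] r8c6 is the only open cell in row 8 admitting 4. So r8c6=4.
Step 18. [r2c6∈{2}] r2c6's peers cover all but 2, so r2c6=2.
Step 19. [r4c9∈{2,3,5,9}] row 4 places 2 nowhere but r4c9, so r4c9=2.
Step 20. [r5c1∈{2,4,5}] 4 has one home in row 5: r5c1, so r5c1=4.
Step 21. [r3c1∈{6}] r3c1's peers cover all but 6 ⇒ r3c1=6.
Step 22. [r3c9∈{9}] only 9 remains possible at r3c9. So r3c9=9.
Step 23. [r4c8∈{3,5,9}] box 6 places 9 nowhere but r4c8. So r4c8=9.
Step 24. [r5c9∈{3,5,6}] col 9 places 6 nowhere but r5c9, so r5c9=6.
Step 25. [r5c8∈{3,5}] r5c8 is the only open cell in row 5 admitting 3. So r5c8=3.
Step 26. [r6c9∈{5}] only 5 remains possible at r6c9 ⇒ r6c9=5.
Step 27. [r7c4∈{2,5}] row 7 places 5 nowhere but r7c4 ⇒ r7c4=5.
Step 28. [r5c4∈{2}] r5c4 has the single candidate 2 ⇒ r5c4=2.
Step 29. [r6c5∈{3}] r6c5's peers cover all but 3. So r6c5=3.
Step 30. [r7c7∈{2,3}] 2 has one home in row 7: r7c7, so r7c7=2.
Step 31. [r6c2∈{9}] r6c2 has the single candidate 9 ⇒ r6c2=9.
Step 32. [r2c7∈{3,6}] 3 has one home in row 2: r2c7. So r2c7=3.
Step 33. [r2c2∈{5}] r2c2's peers cover all but 5 ⇒ r2c2=5.
Step 34. [r9c7∈{6,9}] r9c7 is the only open cell in col 7 admitting 6 ⇒ r9c7=6.
Step 35. [r8c1∈{2,5}] 2 has one home in row 8: r8c1, so r8c1=2.
Step 36. [r8c8∈{5,8}] 5 has one home in row 8: r8c8. So r8c8=5.
Step 37. [r9c4∈{8,9}] r9c4 is the only open cell in row 9 admitting 9 ⇒ r9c4=9.
Step 38. [r7c9∈{3}] r7c9's peers cover all but 3. So r7c9=3.
Step 39. [r1c5∈{7}] r1c5's peers cover all but 7. So r1c5=7.
Step 40. [r8c7∈{9}] r8c7 is down to just 9 ⇒ r8c7=9.
Step 41. [r9c5∈{2}] r9c5's peers cover all but 2. So r9c5=2.
Step 42. [r2c3∈{9}] r2c3's peers cover all but 9 ⇒ r2c3=9.
Step 43. [r9c8∈{8}] only 8 remains possible at r9c8 ⇒ r9c8=8.
Step 44. [r3c3∈{1}] r3c3 has the single candidate 1 ⇒ r3c3=1.
Step 45. [r5c3∈{5}] only 5 remains possible at r5c3. So r5c3=5.
Step 46. [r8c4∈{8}] r8c4 is down to just 8. So r8c4=8.
Step 47. [r2c5∈{4}] r2c5 has the single candidate 4, so r2c5=4.
Step 48. [r4c6∈{5}] r4c6 is down to just 5. So r4c6=5.
Step 49. [r6c3∈{2}] r6c3 is down to just 2 ⇒ r6c3=2.
Step 50. [r9c1∈{5}] r9c1's peers cover all but 5. So r9c1=5.
Step 51. [r2c8∈{6}] nothing but 6 survives at r2c8, so r2c8=6.
Step 52. [r9c6∈{3}] nothing but 3 survives at r9c6, so r9c6=3.
Step 53. [r4c2∈{3}] r4c2's peers cover all but 3. So r4c2=3.

Answer: 3 2 8 6 7 9 5 4 1 / 7 5 9 1 4 2 3 6 8 / 6 4 1 3 5 8 7 2 9 / 1 3 6 7 8 5 4 9 2 / 4 7 5 2 9 1 8 3 6 / 8 9 2 4 3 6 1 7 5 / 9 8 4 5 6 7 2 1 3 / 2 6 3 8 1 4 9 5 7 / 5 1 7 9 2 3 6 8 4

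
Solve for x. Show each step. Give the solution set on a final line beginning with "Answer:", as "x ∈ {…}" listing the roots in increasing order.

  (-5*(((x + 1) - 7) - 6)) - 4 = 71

Step 1. [(-5*(((x + 1) - 7) - 6)) - 4 = 71] peel the -4: add 4 from each side, so sub: -5*(((x + 1) - 7) - 6) = 75.
Step 2. [-5*(((x + 1) - 7) - 6) = 75] leading coefficient -5: divide by -5. So div: ((x + 1) - 7) - 6 = -15.
Step 3. [((x + 1) - 7) - 6 = -15] the outer -6 inverts by adding 6. So sub: (x + 1) - 7 = -9.
Step 4. [(x + 1) - 7 = -9] 7 comes off first (add 7), so sub: x + 1 = -2.
Step 5. [x + 1 = -2] +1 is outermost — subtract 1 both sides. So sub: x = -3.

Answer: x ∈ {-3}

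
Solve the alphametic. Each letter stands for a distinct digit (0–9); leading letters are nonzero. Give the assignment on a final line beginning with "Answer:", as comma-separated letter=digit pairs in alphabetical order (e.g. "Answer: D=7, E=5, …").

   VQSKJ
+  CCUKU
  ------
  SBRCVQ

Step 1. [col 1: J + U ≡ Q (mod 10)] column 1 (J + U ≡ Q (mod 10), carry-in 0) doesn't pin Q yet; pick Q=5 and continue, so Q=5.
Step 2. [S] S is the leading digit of a 6-digit sum of two 5-digit numbers; the final carry is exactly 1, so S=1.
Step 3. [col 1: J + U ≡ Q (mod 10)] U=2 is one option consistent with column 1 (J + U ≡ Q (mod 10), carry-in 0) — take it ⇒ U=2.
Step 4. [col 1: J + U ≡ Q (mod 10)] column 1: given U=2, Q=5, carry-in 0, and digits 1,2,5 already taken and all letters distinct, J+U≡Q (mod 10) forces J=3 ⇒ J=3.
Step 5. [col 2: K + K ≡ V (mod 10)] V=6 is one option consistent with column 2 (K + K ≡ V (mod 10), carry-in 0) — take it. So V=6.
Step 6. [col 2: K + K ≡ V (mod 10)] from column 2 (V=6, carry-in 0, digits 1,2,3,5,6 already taken and all letters distinct): K must equal 8. So K=8.
Step 7. [col 3: S + U ≡ C (mod 10)] column 3: given S=1, U=2, carry-in 1, and digits 1,2,3,5,6,8 already taken and all letters distinct, S+U≡C (mod 10) forces C=4. So C=4.
Step 8. [col 4: Q + C ≡ R (mod 10)] column 4 reads Q+C+carry(0)=R with Q=5, C=4; with digits 1,2,3,4,5,6,8 already taken and all letters distinct, the only value for R is 9 ⇒ R=9.
Step 9. [col 5: V + C ≡ B (mod 10)] from column 5 (V=6, C=4, carry-in 0, digits 1,2,3,4,5,6,8,9 already taken and all letters distinct): B must equal 0, so B=0.

Answer: B=0, C=4, J=3, K=8, Q=5, R=9, S=1, U=2, V=6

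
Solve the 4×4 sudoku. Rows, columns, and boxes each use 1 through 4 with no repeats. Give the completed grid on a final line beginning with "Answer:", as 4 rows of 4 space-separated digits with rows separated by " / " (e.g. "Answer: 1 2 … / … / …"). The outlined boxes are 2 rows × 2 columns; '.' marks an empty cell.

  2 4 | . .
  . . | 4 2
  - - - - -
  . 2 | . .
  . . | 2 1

Step 1. [r3c3∈{3}] only 3 remains possible at r3c3 ⇒ r3c3=3.
Step 2. [r4c2∈{3}] r4c2's peers cover all but 3. So r4c2=3.
Step 3. [r3c1∈{1,4}] across row 3, 1 lands solely at r3c1, so r3c1=1.
Step 4. [r3c4∈{4}] r3c4's peers cover all but 4 ⇒ r3c4=4.
Step 5. [r4c1∈{4}] r4c1's peers cover all but 4 ⇒ r4c1=4.
Step 6. [r1c4∈{3}] r1c4 is down to just 3. So r1c4=3.
Step 7. [r1c3∈{1}] nothing but 1 survives at r1c3 ⇒ r1c3=1.
Step 8. [r2c1∈{3}] only 3 remains possible at r2c1, so r2c1=3.
Step 9. [r2c2∈{1}] r2c2's peers cover all but 1, so r2c2=1.

Answer: 2 4 1 3 / 3 1 4 2 / 1 2 3 4 / 4 3 2 1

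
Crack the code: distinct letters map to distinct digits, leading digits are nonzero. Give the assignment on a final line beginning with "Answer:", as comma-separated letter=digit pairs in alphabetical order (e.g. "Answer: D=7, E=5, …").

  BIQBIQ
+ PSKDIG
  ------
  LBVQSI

Step 1. [col 1: Q + G ≡ I (mod 10)] several values work for Q in column 1 (Q + G ≡ I (mod 10), carry-in 0); try Q=3. So Q=3.
Step 2. [col 1: Q + G ≡ I (mod 10)] column 1 (Q + G ≡ I (mod 10), carry-in 0) doesn't pin G yet; pick G=9 and continue ⇒ G=9.
Step 3. [col 1: Q + G ≡ I (mod 10)] column 1: given Q=3, G=9, carry-in 0, and digits 3,9 already taken and all letters distinct, Q+G≡I (mod 10) forces I=2. So I=2.
Step 4. [col 2: I + I ≡ S (mod 10)] in column 2 we have I+I≡S with carry-in 1; given I=2 and digits 2,3,9 already taken and all letters distinct, that pins S to 5. So S=5.
Step 5. [col 3: B + D ≡ Q (mod 10)] no forcing yet in column 3 (carry-in 0); D=6 is free and consistent — try it, so D=6.
Step 6. [col 3: B + D ≡ Q (mod 10)] from column 3 (D=6, Q=3, carry-in 0, digits 2,3,5,6,9 already taken and all letters distinct): B must equal 7, so B=7.
Step 7. [col 4: Q + K ≡ V (mod 10)] V=4 is one option consistent with column 4 (Q + K ≡ V (mod 10), carry-in 1) — take it, so V=4.
Step 8. [col 4: Q + K ≡ V (mod 10)] column 4: given Q=3, V=4, carry-in 1, and digits 2,3,4,5,6,7,9 already taken and all letters distinct, Q+K≡V (mod 10) forces K=0, so K=0.
Step 9. [col 6: B + P ≡ L (mod 10)] from column 6 (B=7, carry-in 0, digits 0,2,3,4,5,6,7,9 already taken and all letters distinct): P must equal 1. So P=1.
Step 10. [col 6: B + P ≡ L (mod 10)] column 6: given B=7, P=1, carry-in 0, and digits 0,1,2,3,4,5,6,7,9 already taken and all letters distinct, B+P≡L (mod 10) forces L=8. So L=8.

Answer: B=7, D=6, G=9, I=2, K=0, L=8, P=1, Q=3, S=5, V=4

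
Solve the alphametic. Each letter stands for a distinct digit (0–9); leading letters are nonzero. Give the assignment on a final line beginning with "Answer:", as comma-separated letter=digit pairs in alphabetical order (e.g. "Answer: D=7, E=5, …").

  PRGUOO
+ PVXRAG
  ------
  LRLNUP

Step 1. [col 1: O + G ≡ P (mod 10)] O=1 is one option consistent with column 1 (O + G ≡ P (mod 10), carry-in 0) — take it. So O=1.
Step 2. [col 1: O + G ≡ P (mod 10)] G=3 is one option consistent with column 1 (O + G ≡ P (mod 10), carry-in 0) — take it. So G=3.
Step 3. [col 1: O + G ≡ P (mod 10)] column 1 reads O+G+carry(0)=P with O=1, G=3; with digits 1,3 already taken and all letters distinct, the only value for P is 4 ⇒ P=4.
Step 4. [col 2: O + A ≡ U (mod 10)] A=6 is one option consistent with column 2 (O + A ≡ U (mod 10), carry-in 0) — take it. So A=6.
Step 5. [col 2: O + A ≡ U (mod 10)] column 2: given O=1, A=6, carry-in 0, and digits 1,3,4,6 already taken and all letters distinct, O+A≡U (mod 10) forces U=7, so U=7.
Step 6. [col 3: U + R ≡ N (mod 10)] no forcing yet in column 3 (carry-in 0); R=2 is free and consistent — try it, so R=2.
Step 7. [col 3: U + R ≡ N (mod 10)] column 3: given U=7, R=2, carry-in 0, and digits 1,2,3,4,6,7 already taken and all letters distinct, U+R≡N (mod 10) forces N=9 ⇒ N=9.
Step 8. [col 4: G + X ≡ L (mod 10)] column 4: given G=3, carry-in 0, and digits 1,2,3,4,6,7,9 already taken and all letters distinct, G+X≡L (mod 10) forces X=5 ⇒ X=5.
Step 9. [col 4: G + X ≡ L (mod 10)] column 4 reads G+X+carry(0)=L with G=3, X=5; with digits 1,2,3,4,5,6,7,9 already taken and all letters distinct, the only value for L is 8, so L=8.
Step 10. [col 5: R + V ≡ R (mod 10)] column 5 reads R+V+carry(0)=R with R=2; with digits 1,2,3,4,5,6,7,8,9 already taken and all letters distinct, the only value for V is 0. So V=0.

Answer: A=6, G=3, L=8, N=9, O=1, P=4, R=2, U=7, V=0, X=5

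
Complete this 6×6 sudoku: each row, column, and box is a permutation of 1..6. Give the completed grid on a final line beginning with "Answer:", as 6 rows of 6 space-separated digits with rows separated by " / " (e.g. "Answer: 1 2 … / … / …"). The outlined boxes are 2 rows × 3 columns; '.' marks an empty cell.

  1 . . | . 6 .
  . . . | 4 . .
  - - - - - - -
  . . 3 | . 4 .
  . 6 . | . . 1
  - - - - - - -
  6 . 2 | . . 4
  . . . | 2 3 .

Step 1. [r2c1∈{2,3,5}] col 1 places 3 nowhere but r2c1. So r2c1=3.
Step 2. [r3c2∈{1,2,5}] in row 3, 1 fits only at r3c2. So r3c2=1.
Step 3. [r2c5∈{1,2,5}] row 2 places 1 nowhere but r2c5 ⇒ r2c5=1.
Step 4. [r5c5∈{5}] r5c5 is down to just 5, so r5c5=5.
Step 5. [r1c6∈{2,3,5}] r1c6 is the only open cell in col 6 admitting 3. So r1c6=3.
Step 6. [r1c4∈{5}] r1c4 has the single candidate 5, so r1c4=5.
Step 7. [r3c6∈{2,5,6}] r3c6 is the only open cell in col 6 admitting 5 ⇒ r3c6=5.
Step 8. [r1c3∈{4}] r1c3's peers cover all but 4, so r1c3=4.
Step 9. [r4c1∈{2,4,5}] across row 4, 4 lands solely at r4c1. So r4c1=4.
Step 10. [r4c3∈{5}] only 5 remains possible at r4c3, so r4c3=5.
Step 11. [r2c2∈{2,5}] across row 2, 5 lands solely at r2c2, so r2c2=5.
Step 12. [r6c3∈{1}] nothing but 1 survives at r6c3. So r6c3=1.
Step 13. [r5c2∈{3}] r5c2's peers cover all but 3. So r5c2=3.
Step 14. [r2c6∈{2}] r2c6 is down to just 2. So r2c6=2.
Step 15. [r3c1∈{2}] r3c1 is down to just 2, so r3c1=2.
Step 16. [r6c2∈{4}] r6c2's peers cover all but 4. So r6c2=4.
Step 17. [r2c3∈{6}] only 6 remains possible at r2c3, so r2c3=6.
Step 18. [r3c4∈{6}] r3c4 is down to just 6 ⇒ r3c4=6.
Step 19. [r1c2∈{2}] r1c2 has the single candidate 2 ⇒ r1c2=2.
Step 20. [r4c4∈{3}] nothing but 3 survives at r4c4 ⇒ r4c4=3.
Step 21. [r4c5∈{2}] only 2 remains possible at r4c5. So r4c5=2.
Step 22. [r6c6∈{6}] nothing but 6 survives at r6c6 ⇒ r6c6=6.
Step 23. [r6c1∈{5}] nothing but 5 survives at r6c1. So r6c1=5.
Step 24. [r5c4∈{1}] nothing but 1 survives at r5c4. So r5c4=1.

Answer: 1 2 4 5 6 3 / 3 5 6 4 1 2 / 2 1 3 6 4 5 / 4 6 5 3 2 1 / 6 3 2 1 5 4 / 5 4 1 2 3 6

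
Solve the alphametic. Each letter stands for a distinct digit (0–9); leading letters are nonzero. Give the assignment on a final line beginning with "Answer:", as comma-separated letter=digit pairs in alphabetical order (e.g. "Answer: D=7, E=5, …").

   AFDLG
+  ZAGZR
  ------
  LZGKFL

Step 1. [col 1: G + R ≡ L (mod 10)] G=4 is one option consistent with column 1 (G + R ≡ L (mod 10), carry-in 0) — take it. So G=4.
Step 2. [col 1: G + R ≡ L (mod 10)] column 1 (G + R ≡ L (mod 10), carry-in 0) doesn't pin R yet; pick R=7 and continue. So R=7.
Step 3. [col 1: G + R ≡ L (mod 10)] from column 1 (G=4, R=7, carry-in 0, digits 4,7 already taken and all letters distinct): L must equal 1, so L=1.
Step 4. [col 2: L + Z ≡ F (mod 10)] no forcing yet in column 2 (carry-in 1); Z=3 is free and consistent — try it ⇒ Z=3.
Step 5. [col 2: L + Z ≡ F (mod 10)] column 2 reads L+Z+carry(1)=F with L=1, Z=3; with digits 1,3,4,7 already taken and all letters distinct, the only value for F is 5. So F=5.
Step 6. [col 3: D + G ≡ K (mod 10)] several values work for K in column 3 (D + G ≡ K (mod 10), carry-in 0); try K=6. So K=6.
Step 7. [col 3: D + G ≡ K (mod 10)] in column 3 we have D+G≡K with carry-in 0; given G=4, K=6 and digits 1,3,4,5,6,7 already taken and all letters distinct, that pins D to 2 ⇒ D=2.
Step 8. [col 4: F + A ≡ G (mod 10)] in column 4 we have F+A≡G with carry-in 0; given F=5, G=4 and digits 1,2,3,4,5,6,7 already taken and all letters distinct, that pins A to 9. So A=9.

Answer: A=9, D=2, F=5, G=4, K=6, L=1, R=7, Z=3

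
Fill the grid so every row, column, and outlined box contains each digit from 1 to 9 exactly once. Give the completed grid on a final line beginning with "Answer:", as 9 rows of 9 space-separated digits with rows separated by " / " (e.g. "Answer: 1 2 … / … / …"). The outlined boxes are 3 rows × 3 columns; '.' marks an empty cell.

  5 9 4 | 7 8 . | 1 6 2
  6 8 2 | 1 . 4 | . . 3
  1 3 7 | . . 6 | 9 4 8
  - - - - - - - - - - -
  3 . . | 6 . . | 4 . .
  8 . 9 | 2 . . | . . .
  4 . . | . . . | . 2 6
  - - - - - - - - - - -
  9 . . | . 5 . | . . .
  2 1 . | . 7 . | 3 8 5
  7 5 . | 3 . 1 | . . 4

Step 1. [r4c6∈{5,7,8,9}] 8 has one home in row 4: r4c6. So r4c6=8.
Step 2. [r5c8∈{1,3,5,7}] 3 has one home in col 8: r5c8. So r5c8=3.
Step 3. [r6c2∈{7}] r6c2 has the single candidate 7, so r6c2=7.
Step 4. [r4c9∈{1,7,9}] r4c9 is the only open cell in col 9 admitting 9, so r4c9=9.
Step 5. [r4c8∈{1,5,7}] in row 4, 7 fits only at r4c8. So r4c8=7.
Step 6. [r9c5∈{2,6,9}] 6 has one home in col 5: r9c5, so r9c5=6.
Step 7. [r7c7∈{2,6,7}] across col 7, 6 lands solely at r7c7 ⇒ r7c7=6.
Step 8. [r6c5∈{1,3,9}] r6c5 is the only open cell in col 5 admitting 3, so r6c5=3.
Step 9. [r5c7∈{5}] nothing but 5 survives at r5c7. So r5c7=5.
Step 10. [r6c6∈{5,9}] in col 6, 5 fits only at r6c6, so r6c6=5.
Step 11. [r4c5∈{1}] nothing but 1 survives at r4c5, so r4c5=1.
Step 12. [r7c4∈{4,8}] 8 has one home in col 4: r7c4. So r7c4=8.
Step 13. [r7c9∈{1,7}] across row 7, 7 lands solely at r7c9 ⇒ r7c9=7.
Step 14. [r6c4∈{9}] r6c4's peers cover all but 9. So r6c4=9.
Step 15. [r9c8∈{9}] nothing but 9 survives at r9c8 ⇒ r9c8=9.
Step 16. [r4c2∈{2}] r4c2's peers cover all but 2, so r4c2=2.
Step 17. [r7c8∈{1}] r7c8 is down to just 1, so r7c8=1.
Step 18. [r5c2∈{6}] nothing but 6 survives at r5c2, so r5c2=6.
Step 19. [r5c5∈{4}] r5c5 is down to just 4, so r5c5=4.
Step 20. [r8c6∈{9}] r8c6 is down to just 9. So r8c6=9.
Step 21. [r9c3∈{8}] r9c3 is down to just 8 ⇒ r9c3=8.
Step 22. [r7c6∈{2}] only 2 remains possible at r7c6. So r7c6=2.
Step 23. [r3c5∈{2}] r3c5's peers cover all but 2, so r3c5=2.
Step 24. [r6c3∈{1}] only 1 remains possible at r6c3. So r6c3=1.
Step 25. [r1c6∈{3}] only 3 remains possible at r1c6 ⇒ r1c6=3.
Step 26. [r8c4∈{4}] r8c4 is down to just 4. So r8c4=4.
Step 27. [r6c7∈{8}] only 8 remains possible at r6c7, so r6c7=8.
Step 28. [r8c3∈{6}] nothing but 6 survives at r8c3, so r8c3=6.
Step 29. [r4c3∈{5}] r4c3 is down to just 5, so r4c3=5.
Step 30. [r5c6∈{7}] r5c6 is down to just 7 ⇒ r5c6=7.
Step 31. [r3c4∈{5}] r3c4's peers cover all but 5, so r3c4=5.
Step 32. [r2c8∈{5}] r2c8 is down to just 5, so r2c8=5.
Step 33. [r9c7∈{2}] nothing but 2 survives at r9c7, so r9c7=2.
Step 34. [r7c2∈{4}] r7c2 is down to just 4. So r7c2=4.
Step 35. [r2c5∈{9}] only 9 remains possible at r2c5, so r2c5=9.
Step 36. [r5c9∈{1}] nothing but 1 survives at r5c9. So r5c9=1.
Step 37. [r7c3∈{3}] nothing but 3 survives at r7c3. So r7c3=3.
Step 38. [r2c7∈{7}] r2c7 is down to just 7. So r2c7=7.

Answer: 5 9 4 7 8 3 1 6 2 / 6 8 2 1 9 4 7 5 3 / 1 3 7 5 2 6 9 4 8 / 3 2 5 6 1 8 4 7 9 / 8 6 9 2 4 7 5 3 1 / 4 7 1 9 3 5 8 2 6 / 9 4 3 8 5 2 6 1 7 / 2 1 6 4 7 9 3 8 5 / 7 5 8 3 6 1 2 9 4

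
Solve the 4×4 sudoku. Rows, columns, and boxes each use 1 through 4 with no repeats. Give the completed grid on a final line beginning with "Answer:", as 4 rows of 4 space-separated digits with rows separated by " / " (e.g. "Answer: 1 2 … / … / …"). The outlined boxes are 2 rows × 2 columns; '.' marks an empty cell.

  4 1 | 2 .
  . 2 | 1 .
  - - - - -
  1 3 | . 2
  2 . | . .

Step 1. [r4c3∈{3,4}] 3 has one home in col 3: r4c3. So r4c3=3.
Step 2. [r2c4∈{3,4}] r2c4 is the only open cell in row 2 admitting 4 ⇒ r2c4=4.
Step 3. [r2c1∈{3}] r2c1 is down to just 3. So r2c1=3.
Step 4. [r3c3∈{4}] only 4 remains possible at r3c3, so r3c3=4.
Step 5. [r4c2∈{4}] r4c2's peers cover all but 4. So r4c2=4.
Step 6. [r4c4∈{1}] r4c4 has the single candidate 1, so r4c4=1.
Step 7. [r1c4∈{3}] nothing but 3 survives at r1c4 ⇒ r1c4=3.

Answer: 4 1 2 3 / 3 2 1 4 / 1 3 4 2 / 2 4 3 1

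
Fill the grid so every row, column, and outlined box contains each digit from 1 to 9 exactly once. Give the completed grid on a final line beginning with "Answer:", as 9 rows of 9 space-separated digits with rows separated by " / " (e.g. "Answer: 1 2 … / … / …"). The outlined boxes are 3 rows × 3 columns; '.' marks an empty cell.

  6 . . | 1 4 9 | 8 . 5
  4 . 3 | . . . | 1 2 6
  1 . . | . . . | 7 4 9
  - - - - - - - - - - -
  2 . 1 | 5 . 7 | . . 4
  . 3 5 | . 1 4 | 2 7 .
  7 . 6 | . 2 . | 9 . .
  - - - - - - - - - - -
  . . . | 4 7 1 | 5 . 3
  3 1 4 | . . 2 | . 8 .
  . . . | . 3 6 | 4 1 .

Step 1. [r9c4∈{8,9}] r9c4 is the only open cell in box 8 admitting 8. So r9c4=8.
Step 2. [r2c2∈{5,7,8,9}] in row 2, 9 fits only at r2c2. So r2c2=9.
Step 3. [r3c2∈{2,5,8}] across box 1, 5 lands solely at r3c2 ⇒ r3c2=5.
Step 4. [r3c3∈{2,8}] in box 1, 8 fits only at r3c3, so r3c3=8.
Step 5. [r4c5∈{6,8,9}] in row 4, 9 fits only at r4c5. So r4c5=9.
Step 6. [r6c6∈{3,8}] in box 5, 8 fits only at r6c6. So r6c6=8.
Step 7. [r4c7∈{3,6}] 3 has one home in col 7: r4c7. So r4c7=3.
Step 8. [r7c2∈{2,6,8}] in col 2, 6 fits only at r7c2, so r7c2=6.
Step 9. [r7c3∈{2,9}] in row 7, 2 fits only at r7c3 ⇒ r7c3=2.
Step 10. [r9c2∈{7}] r9c2's peers cover all but 7, so r9c2=7.
Step 11. [r5c1∈{8,9}] 9 has one home in row 5: r5c1. So r5c1=9.
Step 12. [r3c4∈{2,3,6}] r3c4 is the only open cell in row 3 admitting 2. So r3c4=2.
Step 13. [r2c6∈{5}] nothing but 5 survives at r2c6. So r2c6=5.
Step 14. [r1c2∈{2}] only 2 remains possible at r1c2. So r1c2=2.
Step 15. [r8c5∈{5}] r8c5's peers cover all but 5 ⇒ r8c5=5.
Step 16. [r4c2∈{8}] nothing but 8 survives at r4c2, so r4c2=8.
Step 17. [r9c9∈{2}] r9c9 has the single candidate 2. So r9c9=2.
Step 18. [r2c4∈{7}] r2c4's peers cover all but 7, so r2c4=7.
Step 19. [r5c4∈{6}] only 6 remains possible at r5c4 ⇒ r5c4=6.
Step 20. [r6c2∈{4}] nothing but 4 survives at r6c2. So r6c2=4.
Step 21. [r4c8∈{6}] nothing but 6 survives at r4c8, so r4c8=6.
Step 22. [r7c1∈{8}] only 8 remains possible at r7c1. So r7c1=8.
Step 23. [r1c8∈{3}] nothing but 3 survives at r1c8, so r1c8=3.
Step 24. [r6c4∈{3}] only 3 remains possible at r6c4, so r6c4=3.
Step 25. [r3c6∈{3}] only 3 remains possible at r3c6. So r3c6=3.
Step 26. [r8c9∈{7}] r8c9 is down to just 7, so r8c9=7.
Step 27. [r9c1∈{5}] r9c1 is down to just 5 ⇒ r9c1=5.
Step 28. [r9c3∈{9}] nothing but 9 survives at r9c3 ⇒ r9c3=9.
Step 29. [r6c8∈{5}] r6c8 is down to just 5, so r6c8=5.
Step 30. [r3c5∈{6}] only 6 remains possible at r3c5 ⇒ r3c5=6.
Step 31. [r7c8∈{9}] r7c8 is down to just 9. So r7c8=9.
Step 32. [r1c3∈{7}] r1c3's peers cover all but 7, so r1c3=7.
Step 33. [r8c4∈{9}] r8c4 has the single candidate 9. So r8c4=9.
Step 34. [r8c7∈{6}] r8c7's peers cover all but 6, so r8c7=6.
Step 35. [r5c9∈{8}] only 8 remains possible at r5c9 ⇒ r5c9=8.
Step 36. [r2c5∈{8}] r2c5's peers cover all but 8. So r2c5=8.
Step 37. [r6c9∈{1}] r6c9 is down to just 1, so r6c9=1.

Answer: 6 2 7 1 4 9 8 3 5 / 4 9 3 7 8 5 1 2 6 / 1 5 8 2 6 3 7 4 9 / 2 8 1 5 9 7 3 6 4 / 9 3 5 6 1 4 2 7 8 / 7 4 6 3 2 8 9 5 1 / 8 6 2 4 7 1 5 9 3 / 3 1 4 9 5 2 6 8 7 / 5 7 9 8 3 6 4 1 2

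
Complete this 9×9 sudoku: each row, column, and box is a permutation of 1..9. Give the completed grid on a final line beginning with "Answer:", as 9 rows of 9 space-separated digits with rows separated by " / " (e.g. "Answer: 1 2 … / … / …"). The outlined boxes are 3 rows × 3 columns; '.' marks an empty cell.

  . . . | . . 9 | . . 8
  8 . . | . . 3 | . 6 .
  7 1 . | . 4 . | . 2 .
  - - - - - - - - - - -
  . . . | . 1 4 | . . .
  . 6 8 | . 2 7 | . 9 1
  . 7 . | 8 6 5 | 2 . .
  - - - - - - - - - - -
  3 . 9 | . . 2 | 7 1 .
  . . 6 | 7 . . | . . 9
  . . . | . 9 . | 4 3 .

Step 1. [r2c2∈{2,4,5,9}] box 1 places 9 nowhere but r2c2, so r2c2=9.
Step 2. [r9c9∈{2,5,6}] col 9 places 2 nowhere but r9c9, so r9c9=2.
Step 3. [r5c1∈{4,5}] r5c1 is the only open cell in row 5 admitting 4. So r5c1=4.
Step 4. [r5c7∈{3,5}] r5c7 is the only open cell in row 5 admitting 5, so r5c7=5.
Step 5. [r8c7∈{8}] nothing but 8 survives at r8c7 ⇒ r8c7=8.
Step 6. [r8c8∈{5}] r8c8's peers cover all but 5 ⇒ r8c8=5.
Step 7. [r8c6∈{1}] r8c6 is down to just 1. So r8c6=1.
Step 8. [r1c1∈{2,5,6}] r1c1 is the only open cell in col 1 admitting 6 ⇒ r1c1=6.
Step 9. [r7c5∈{5,8}] col 5 places 8 nowhere but r7c5. So r7c5=8.
Step 10. [r8c2∈{2,4}] row 8 places 4 nowhere but r8c2, so r8c2=4.
Step 11. [r7c2∈{5}] nothing but 5 survives at r7c2. So r7c2=5.
Step 12. [r9c4∈{5,6}] row 9 places 5 nowhere but r9c4, so r9c4=5.
Step 13. [r4c1∈{2,5,9}] in col 1, 5 fits only at r4c1, so r4c1=5.
Step 14. [r7c9∈{6}] r7c9's peers cover all but 6, so r7c9=6.
Step 15. [r9c1∈{1}] r9c1 is down to just 1. So r9c1=1.
Step 16. [r2c7∈{1}] nothing but 1 survives at r2c7. So r2c7=1.
Step 17. [r1c7∈{3}] nothing but 3 survives at r1c7 ⇒ r1c7=3.
Step 18. [r4c2∈{2,3}] r4c2 is the only open cell in col 2 admitting 3. So r4c2=3.
Step 19. [r1c2∈{2}] r1c2 has the single candidate 2, so r1c2=2.
Step 20. [r4c9∈{7}] nothing but 7 survives at r4c9 ⇒ r4c9=7.
Step 21. [r1c8∈{4,7}] 7 has one home in col 8: r1c8 ⇒ r1c8=7.
Step 22. [r2c9∈{4,5}] in box 3, 4 fits only at r2c9, so r2c9=4.
Step 23. [r2c3∈{5}] r2c3 is down to just 5, so r2c3=5.
Step 24. [r3c4∈{6}] only 6 remains possible at r3c4 ⇒ r3c4=6.
Step 25. [r4c8∈{8}] r4c8 is down to just 8 ⇒ r4c8=8.
Step 26. [r5c4∈{3}] r5c4 is down to just 3 ⇒ r5c4=3.
Step 27. [r8c1∈{2}] r8c1 is down to just 2 ⇒ r8c1=2.
Step 28. [r3c6∈{8}] r3c6 is down to just 8, so r3c6=8.
Step 29. [r6c9∈{3}] r6c9's peers cover all but 3, so r6c9=3.
Step 30. [r9c3∈{7}] r9c3 has the single candidate 7. So r9c3=7.
Step 31. [r2c5∈{7}] only 7 remains possible at r2c5. So r2c5=7.
Step 32. [r9c2∈{8}] r9c2 is down to just 8, so r9c2=8.
Step 33. [r4c4∈{9}] r4c4 is down to just 9. So r4c4=9.
Step 34. [r3c9∈{5}] r3c9 is down to just 5. So r3c9=5.
Step 35. [r1c5∈{5}] r1c5 is down to just 5, so r1c5=5.
Step 36. [r3c3∈{3}] nothing but 3 survives at r3c3. So r3c3=3.
Step 37. [r1c4∈{1}] r1c4 has the single candidate 1. So r1c4=1.
Step 38. [r9c6∈{6}] only 6 remains possible at r9c6 ⇒ r9c6=6.
Step 39. [r6c3∈{1}] nothing but 1 survives at r6c3, so r6c3=1.
Step 40. [r3c7∈{9}] only 9 remains possible at r3c7 ⇒ r3c7=9.
Step 41. [r4c3∈{2}] only 2 remains possible at r4c3, so r4c3=2.
Step 42. [r2c4∈{2}] only 2 remains possible at r2c4. So r2c4=2.
Step 43. [r4c7∈{6}] nothing but 6 survives at r4c7. So r4c7=6.
Step 44. [r7c4∈{4}] nothing but 4 survives at r7c4, so r7c4=4.
Step 45. [r8c5∈{3}] r8c5's peers cover all but 3 ⇒ r8c5=3.
Step 46. [r6c8∈{4}] r6c8 is down to just 4, so r6c8=4.
Step 47. [r1c3∈{4}] only 4 remains possible at r1c3 ⇒ r1c3=4.
Step 48. [r6c1∈{9}] r6c1 is down to just 9 ⇒ r6c1=9.

Answer: 6 2 4 1 5 9 3 7 8 / 8 9 5 2 7 3 1 6 4 / 7 1 3 6 4 8 9 2 5 / 5 3 2 9 1 4 6 8 7 / 4 6 8 3 2 7 5 9 1 / 9 7 1 8 6 5 2 4 3 / 3 5 9 4 8 2 7 1 6 / 2 4 6 7 3 1 8 5 9 / 1 8 7 5 9 6 4 3 2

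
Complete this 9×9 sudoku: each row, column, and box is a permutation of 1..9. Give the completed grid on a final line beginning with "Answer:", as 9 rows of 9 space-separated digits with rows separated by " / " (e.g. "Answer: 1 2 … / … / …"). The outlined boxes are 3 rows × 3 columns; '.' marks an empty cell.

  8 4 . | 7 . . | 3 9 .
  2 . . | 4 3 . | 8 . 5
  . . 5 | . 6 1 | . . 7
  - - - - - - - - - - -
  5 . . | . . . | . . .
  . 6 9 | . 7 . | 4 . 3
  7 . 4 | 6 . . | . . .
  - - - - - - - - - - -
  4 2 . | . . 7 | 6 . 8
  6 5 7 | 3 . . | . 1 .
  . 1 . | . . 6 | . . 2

Step 1. [r4c3∈{1,2,3,8}] 2 has one home in col 3: r4c3. So r4c3=2.
Step 2. [r8c7∈{9}] r8c7 has the single candidate 9 ⇒ r8c7=9.
Step 3. [r3c4∈{2,8,9}] in row 3, 8 fits only at r3c4 ⇒ r3c4=8.
Step 4. [r5c4∈{1,2,5}] 2 has one home in col 4: r5c4 ⇒ r5c4=2.
Step 5. [r9c1∈{3,9}] across box 7, 9 lands solely at r9c1 ⇒ r9c1=9.
Step 6. [r9c4∈{5}] nothing but 5 survives at r9c4, so r9c4=5.
Step 7. [r6c7∈{1,2,5}] across col 7, 5 lands solely at r6c7. So r6c7=5.
Step 8. [r4c7∈{1,7}] across col 7, 1 lands solely at r4c7 ⇒ r4c7=1.
Step 9. [r4c4∈{9}] r4c4 has the single candidate 9, so r4c4=9.
Step 10. [r5c8∈{8}] r5c8 is down to just 8 ⇒ r5c8=8.
Step 11. [r8c9∈{4}] r8c9 is down to just 4, so r8c9=4.
Step 12. [r4c6∈{3,4,8}] r4c6 is the only open cell in col 6 admitting 4 ⇒ r4c6=4.
Step 13. [r4c5∈{8}] r4c5 has the single candidate 8, so r4c5=8.
Step 14. [r2c8∈{6}] only 6 remains possible at r2c8, so r2c8=6.
Step 15. [r3c2∈{3,9}] 9 has one home in row 3: r3c2, so r3c2=9.
Step 16. [r1c5∈{2,5}] r1c5 is the only open cell in col 5 admitting 5, so r1c5=5.
Step 17. [r7c3∈{3}] r7c3's peers cover all but 3, so r7c3=3.
Step 18. [r1c6∈{2}] r1c6 is down to just 2 ⇒ r1c6=2.
Step 19. [r4c8∈{7}] r4c8's peers cover all but 7 ⇒ r4c8=7.
Step 20. [r6c5∈{1}] r6c5 has the single candidate 1, so r6c5=1.
Step 21. [r6c2∈{3,8}] r6c2 is the only open cell in row 6 admitting 8. So r6c2=8.
Step 22. [r1c3∈{1,6}] across row 1, 6 lands solely at r1c3. So r1c3=6.
Step 23. [r3c7∈{2}] r3c7's peers cover all but 2. So r3c7=2.
Step 24. [r9c3∈{8}] r9c3 has the single candidate 8 ⇒ r9c3=8.
Step 25. [r4c2∈{3}] r4c2's peers cover all but 3, so r4c2=3.
Step 26. [r4c9∈{6}] nothing but 6 survives at r4c9, so r4c9=6.
Step 27. [r7c4∈{1}] r7c4 has the single candidate 1. So r7c4=1.
Step 28. [r6c6∈{3}] nothing but 3 survives at r6c6, so r6c6=3.
Step 29. [r6c8∈{2}] nothing but 2 survives at r6c8. So r6c8=2.
Step 30. [r8c5∈{2}] r8c5's peers cover all but 2. So r8c5=2.
Step 31. [r8c6∈{8}] nothing but 8 survives at r8c6, so r8c6=8.
Step 32. [r6c9∈{9}] r6c9's peers cover all but 9. So r6c9=9.
Step 33. [r5c6∈{5}] r5c6 has the single candidate 5 ⇒ r5c6=5.
Step 34. [r7c5∈{9}] nothing but 9 survives at r7c5, so r7c5=9.
Step 35. [r7c8∈{5}] nothing but 5 survives at r7c8 ⇒ r7c8=5.
Step 36. [r5c1∈{1}] r5c1 has the single candidate 1. So r5c1=1.
Step 37. [r2c3∈{1}] only 1 remains possible at r2c3, so r2c3=1.
Step 38. [r2c6∈{9}] r2c6 has the single candidate 9, so r2c6=9.
Step 39. [r9c8∈{3}] nothing but 3 survives at r9c8. So r9c8=3.
Step 40. [r1c9∈{1}] r1c9 is down to just 1, so r1c9=1.
Step 41. [r3c8∈{4}] r3c8's peers cover all but 4. So r3c8=4.
Step 42. [r2c2∈{7}] r2c2 has the single candidate 7 ⇒ r2c2=7.
Step 43. [r9c5∈{4}] r9c5 is down to just 4 ⇒ r9c5=4.
Step 44. [r3c1∈{3}] r3c1 has the single candidate 3 ⇒ r3c1=3.
Step 45. [r9c7∈{7}] r9c7's peers cover all but 7. So r9c7=7.

Answer: 8 4 6 7 5 2 3 9 1 / 2 7 1 4 3 9 8 6 5 / 3 9 5 8 6 1 2 4 7 / 5 3 2 9 8 4 1 7 6 / 1 6 9 2 7 5 4 8 3 / 7 8 4 6 1 3 5 2 9 / 4 2 3 1 9 7 6 5 8 / 6 5 7 3 2 8 9 1 4 / 9 1 8 5 4 6 7 3 2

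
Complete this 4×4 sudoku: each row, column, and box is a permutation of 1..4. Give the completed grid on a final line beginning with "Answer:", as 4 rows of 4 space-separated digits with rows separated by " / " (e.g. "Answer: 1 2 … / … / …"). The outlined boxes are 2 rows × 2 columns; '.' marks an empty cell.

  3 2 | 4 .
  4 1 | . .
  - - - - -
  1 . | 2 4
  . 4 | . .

Step 1. [r2c3∈{3}] nothing but 3 survives at r2c3 ⇒ r2c3=3.
Step 2. [r4c4∈{1,3}] row 4 places 3 nowhere but r4c4 ⇒ r4c4=3.
Step 3. [r4c3∈{1}] nothing but 1 survives at r4c3, so r4c3=1.
Step 4. [r1c4∈{1}] nothing but 1 survives at r1c4, so r1c4=1.
Step 5. [r2c4∈{2}] r2c4 is down to just 2. So r2c4=2.
Step 6. [r3c2∈{3}] r3c2 is down to just 3. So r3c2=3.
Step 7. [r4c1∈{2}] r4c1's peers cover all but 2, so r4c1=2.

Answer: 3 2 4 1 / 4 1 3 2 / 1 3 2 4 / 2 4 1 3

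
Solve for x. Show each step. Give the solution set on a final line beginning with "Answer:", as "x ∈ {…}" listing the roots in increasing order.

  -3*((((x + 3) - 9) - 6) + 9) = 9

Step 1. [-3*((((x + 3) - 9) - 6) + 9) = 9] -3·(inner) — divide through by -3, so div: (((x + 3) - 9) - 6) + 9 = -3.
Step 2. [(((x + 3) - 9) - 6) + 9 = -3] subtract 9: x sits inside (… + 9), so sub: ((x + 3) - 9) - 6 = -12.
Step 3. [((x + 3) - 9) - 6 = -12] -6 is outermost — add 6 both sides ⇒ sub: (x + 3) - 9 = -6.
Step 4. [(x + 3) - 9 = -6] add 9: x sits inside (… - 9), so sub: x + 3 = 3.
Step 5. [x + 3 = 3] subtract 3: x sits inside (… + 3) ⇒ sub: x = 0.

Answer: x ∈ {0}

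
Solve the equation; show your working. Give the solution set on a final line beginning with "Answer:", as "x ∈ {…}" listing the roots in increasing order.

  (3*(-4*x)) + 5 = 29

Step 1. [(3*(-4*x)) + 5 = 29] subtract 5: x sits inside (… + 5) ⇒ sub: 3*(-4*x) = 24.
Step 2. [3*(-4*x) = 24] leading coefficient 3: divide by 3. So div: -4*x = 8.
Step 3. [-4*x = 8] -4 out front; divide by -4. So div: x = -2.

Answer: x ∈ {-2}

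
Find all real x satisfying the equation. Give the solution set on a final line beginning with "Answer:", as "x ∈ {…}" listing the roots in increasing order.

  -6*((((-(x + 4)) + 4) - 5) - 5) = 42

Step 1. [-6*((((-(x + 4)) + 4) - 5) - 5) = 42] leading coefficient -6: divide by -6 ⇒ div: (((-(x + 4)) + 4) - 5) - 5 = -7.
Step 2. [(((-(x + 4)) + 4) - 5) - 5 = -7] peel the -5: add 5 from each side, so sub: ((-(x + 4)) + 4) - 5 = -2.
Step 3. [((-(x + 4)) + 4) - 5 = -2] the outer -5 inverts by adding 5, so sub: (-(x + 4)) + 4 = 3.
Step 4. [(-(x + 4)) + 4 = 3] the outer +4 inverts by subtracting 4 ⇒ sub: -(x + 4) = -1.
Step 5. [-(x + 4) = -1] flip signs both sides, so neg: x + 4 = 1.
Step 6. [x + 4 = 1] subtract 4: x sits inside (… + 4), so sub: x = -3.

Answer: x ∈ {-3}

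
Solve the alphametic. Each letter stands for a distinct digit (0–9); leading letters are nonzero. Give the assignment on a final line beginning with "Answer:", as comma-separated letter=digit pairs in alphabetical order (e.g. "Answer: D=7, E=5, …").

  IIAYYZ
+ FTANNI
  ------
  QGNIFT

Step 1. [col 1: Z + I ≡ T (mod 10)] several values work for Z in column 1 (Z + I ≡ T (mod 10), carry-in 0); try Z=5. So Z=5.
Step 2. [col 1: Z + I ≡ T (mod 10)] T=7 is one option consistent with column 1 (Z + I ≡ T (mod 10), carry-in 0) — take it, so T=7.
Step 3. [col 1: Z + I ≡ T (mod 10)] from column 1 (Z=5, T=7, carry-in 0, digits 5,7 already taken and all letters distinct): I must equal 2 ⇒ I=2.
Step 4. [col 2: Y + N ≡ F (mod 10)] column 2 (Y + N ≡ F (mod 10), carry-in 0) doesn't pin F yet; pick F=1 and continue, so F=1.
Step 5. [col 2: Y + N ≡ F (mod 10)] Y=8 is one option consistent with column 2 (Y + N ≡ F (mod 10), carry-in 0) — take it ⇒ Y=8.
Step 6. [col 2: Y + N ≡ F (mod 10)] column 2: given Y=8, F=1, carry-in 0, and digits 1,2,5,7,8 already taken and all letters distinct, Y+N≡F (mod 10) forces N=3 ⇒ N=3.
Step 7. [col 4: A + A ≡ N (mod 10)] column 4 reads A+A+carry(1)=N with N=3; with digits 1,2,3,5,7,8 already taken and all letters distinct, the only value for A is 6. So A=6.
Step 8. [col 5: I + T ≡ G (mod 10)] from column 5 (I=2, T=7, carry-in 1, digits 1,2,3,5,6,7,8 already taken and all letters distinct): G must equal 0. So G=0.
Step 9. [col 6: I + F ≡ Q (mod 10)] in column 6 we have I+F≡Q with carry-in 1; given I=2, F=1 and digits 0,1,2,3,5,6,7,8 already taken and all letters distinct, that pins Q to 4. So Q=4.

Answer: A=6, F=1, G=0, I=2, N=3, Q=4, T=7, Y=8, Z=5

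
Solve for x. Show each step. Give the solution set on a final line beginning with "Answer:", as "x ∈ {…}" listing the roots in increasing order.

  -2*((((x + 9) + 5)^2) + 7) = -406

Step 1. [-2*((((x + 9) + 5)^2) + 7) = -406] -2 out front; divide by -2, so div: (((x + 9) + 5)^2) + 7 = 203.
Step 2. [(((x + 9) + 5)^2) + 7 = 203] peel the +7: subtract 7 from each side ⇒ sub: ((x + 9) + 5)^2 = 196.
Step 3. [((x + 9) + 5)^2 = 196] LHS squared, RHS 196 ≥ 0: apply √ (±), so sqrt: (x + 9) + 5 = 14 or -14.
Step 4. [(x + 9) + 5 = 14 or -14] subtract 5: x sits inside (… + 5) ⇒ sub: x + 9 = 9 or -19.
Step 5. [x + 9 = 9 or -19] +9 is outermost — subtract 9 both sides, so sub: x = 0 or -28.

Answer: x ∈ {-28, 0}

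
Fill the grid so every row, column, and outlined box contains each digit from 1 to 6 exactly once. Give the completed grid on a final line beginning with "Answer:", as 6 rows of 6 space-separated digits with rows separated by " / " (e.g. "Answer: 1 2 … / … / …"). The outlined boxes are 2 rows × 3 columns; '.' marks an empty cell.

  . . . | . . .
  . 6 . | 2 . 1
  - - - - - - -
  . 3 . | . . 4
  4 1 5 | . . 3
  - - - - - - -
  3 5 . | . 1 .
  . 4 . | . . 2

Step 1. [r4c4∈{6}] only 6 remains possible at r4c4, so r4c4=6.
Step 2. [r1c6∈{5,6}] in col 6, 5 fits only at r1c6, so r1c6=5.
Step 3. [r5c3∈{2,6}] r5c3 is the only open cell in row 5 admitting 2 ⇒ r5c3=2.
Step 4. [r3c1∈{2,6}] 2 has one home in box 3: r3c1, so r3c1=2.
Step 5. [r6c1∈{1,6}] across col 1, 6 lands solely at r6c1, so r6c1=6.
Step 6. [r3c5∈{5}] only 5 remains possible at r3c5. So r3c5=5.
Step 7. [r6c5∈{3}] nothing but 3 survives at r6c5. So r6c5=3.
Step 8. [r2c5∈{4}] r2c5 has the single candidate 4, so r2c5=4.
Step 9. [r1c3∈{1,3,4}] row 1 places 4 nowhere but r1c3. So r1c3=4.
Step 10. [r3c3∈{6}] only 6 remains possible at r3c3, so r3c3=6.
Step 11. [r1c4∈{3}] r1c4 has the single candidate 3. So r1c4=3.
Step 12. [r4c5∈{2}] r4c5 is down to just 2, so r4c5=2.
Step 13. [r5c4∈{4}] r5c4 has the single candidate 4, so r5c4=4.
Step 14. [r1c5∈{6}] only 6 remains possible at r1c5. So r1c5=6.
Step 15. [r5c6∈{6}] r5c6 has the single candidate 6. So r5c6=6.
Step 16. [r2c1∈{5}] r2c1 has the single candidate 5, so r2c1=5.
Step 17. [r6c3∈{1}] r6c3's peers cover all but 1. So r6c3=1.
Step 18. [r6c4∈{5}] r6c4's peers cover all but 5. So r6c4=5.
Step 19. [r3c4∈{1}] r3c4 has the single candidate 1, so r3c4=1.
Step 20. [r1c2∈{2}] r1c2's peers cover all but 2 ⇒ r1c2=2.
Step 21. [r2c3∈{3}] r2c3's peers cover all but 3 ⇒ r2c3=3.
Step 22. [r1c1∈{1}] r1c1's peers cover all but 1. So r1c1=1.

Answer: 1 2 4 3 6 5 / 5 6 3 2 4 1 / 2 3 6 1 5 4 / 4 1 5 6 2 3 / 3 5 2 4 1 6 / 6 4 1 5 3 2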